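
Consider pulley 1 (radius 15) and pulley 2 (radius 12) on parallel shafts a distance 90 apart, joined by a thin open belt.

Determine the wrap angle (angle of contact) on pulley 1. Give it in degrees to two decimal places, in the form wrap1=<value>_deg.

open belt: β = asin((r2−r1)/C) = asin(-3/90) = -1.9102°
wrap1 = π − 2β = 183.8204°
wrap2 = π + 2β = 176.1796°

wrap1=183.82_deg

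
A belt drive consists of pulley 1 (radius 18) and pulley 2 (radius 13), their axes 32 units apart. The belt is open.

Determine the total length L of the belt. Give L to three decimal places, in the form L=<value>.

open belt: β = asin((r2−r1)/C) = asin(-5/32) = -8.9893°
wrap1 = π − 2β = 197.9786°
wrap2 = π + 2β = 162.0214°
tangent length = C·cosβ = 31.6070
L = r1·wrap1 + r2·wrap2 + 2·C·cosβ = 18·3.4554 + 13·2.8278 + 2·31.6070 = 162.1722

L=162.172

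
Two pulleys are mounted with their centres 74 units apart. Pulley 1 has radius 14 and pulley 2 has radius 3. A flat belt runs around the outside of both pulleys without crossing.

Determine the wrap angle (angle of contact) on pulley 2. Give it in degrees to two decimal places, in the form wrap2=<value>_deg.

wrap2=162.90_deg

open belt: β = asin((r2−r1)/C) = asin(-11/74) = -8.5486°
wrap1 = π − 2β = 197.0972°
wrap2 = π + 2β = 162.9028°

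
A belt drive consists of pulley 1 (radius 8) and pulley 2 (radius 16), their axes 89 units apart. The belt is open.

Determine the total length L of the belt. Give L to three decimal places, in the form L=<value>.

open belt: β = asin((r2−r1)/C) = asin(8/89) = 5.1571°
wrap1 = π − 2β = 169.6857°
wrap2 = π + 2β = 190.3143°
tangent length = C·cosβ = 88.6397
L = r1·wrap1 + r2·wrap2 + 2·C·cosβ = 8·2.9616 + 16·3.3216 + 2·88.6397 = 254.1178

L=254.118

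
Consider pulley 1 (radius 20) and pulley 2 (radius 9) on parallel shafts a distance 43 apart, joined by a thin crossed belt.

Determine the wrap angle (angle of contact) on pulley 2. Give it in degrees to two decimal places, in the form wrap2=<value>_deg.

wrap2=264.82_deg

crossed belt: β = asin((r1+r2)/C) = asin(29/43) = 42.4090°
wrap1 = wrap2 = π + 2β = 264.8180°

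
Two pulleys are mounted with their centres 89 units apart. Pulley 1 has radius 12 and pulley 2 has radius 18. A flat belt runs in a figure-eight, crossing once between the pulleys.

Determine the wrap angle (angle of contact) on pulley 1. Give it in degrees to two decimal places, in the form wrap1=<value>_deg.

wrap1=219.40_deg

crossed belt: β = asin((r1+r2)/C) = asin(30/89) = 19.6990°
wrap1 = wrap2 = π + 2β = 219.3980°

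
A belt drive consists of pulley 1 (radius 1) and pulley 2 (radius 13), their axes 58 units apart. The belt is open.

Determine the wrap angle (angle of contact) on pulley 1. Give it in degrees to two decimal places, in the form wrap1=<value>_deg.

open belt: β = asin((r2−r1)/C) = asin(12/58) = 11.9405°
wrap1 = π − 2β = 156.1189°
wrap2 = π + 2β = 203.8811°

wrap1=156.12_deg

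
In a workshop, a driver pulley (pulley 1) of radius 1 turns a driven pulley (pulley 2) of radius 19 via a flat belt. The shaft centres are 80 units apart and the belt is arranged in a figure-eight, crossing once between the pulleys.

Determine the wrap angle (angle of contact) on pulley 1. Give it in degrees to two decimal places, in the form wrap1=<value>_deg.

wrap1=208.96_deg

crossed belt: β = asin((r1+r2)/C) = asin(20/80) = 14.4775°
wrap1 = wrap2 = π + 2β = 208.9550°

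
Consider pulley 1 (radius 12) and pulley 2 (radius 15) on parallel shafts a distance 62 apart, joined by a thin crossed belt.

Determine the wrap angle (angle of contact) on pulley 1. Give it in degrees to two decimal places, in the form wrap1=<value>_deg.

wrap1=231.63_deg

crossed belt: β = asin((r1+r2)/C) = asin(27/62) = 25.8161°
wrap1 = wrap2 = π + 2β = 231.6322°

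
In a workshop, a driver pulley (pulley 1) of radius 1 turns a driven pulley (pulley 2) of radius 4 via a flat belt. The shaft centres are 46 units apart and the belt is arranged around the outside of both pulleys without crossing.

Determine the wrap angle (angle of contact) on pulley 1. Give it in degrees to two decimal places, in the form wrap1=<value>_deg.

wrap1=172.52_deg

open belt: β = asin((r2−r1)/C) = asin(3/46) = 3.7393°
wrap1 = π − 2β = 172.5213°
wrap2 = π + 2β = 187.4787°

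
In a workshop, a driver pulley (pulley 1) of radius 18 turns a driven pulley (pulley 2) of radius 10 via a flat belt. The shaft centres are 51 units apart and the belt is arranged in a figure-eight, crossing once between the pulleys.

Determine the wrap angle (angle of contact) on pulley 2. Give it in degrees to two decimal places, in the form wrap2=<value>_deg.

wrap2=246.60_deg

crossed belt: β = asin((r1+r2)/C) = asin(28/51) = 33.2998°
wrap1 = wrap2 = π + 2β = 246.5996°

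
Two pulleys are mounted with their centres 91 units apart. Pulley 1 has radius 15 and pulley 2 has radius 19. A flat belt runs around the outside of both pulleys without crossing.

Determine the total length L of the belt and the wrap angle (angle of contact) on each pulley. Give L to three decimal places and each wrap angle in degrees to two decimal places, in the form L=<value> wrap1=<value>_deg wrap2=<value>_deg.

open belt: β = asin((r2−r1)/C) = asin(4/91) = 2.5193°
wrap1 = π − 2β = 174.9614°
wrap2 = π + 2β = 185.0386°
tangent length = C·cosβ = 90.9120
L = r1·wrap1 + r2·wrap2 + 2·C·cosβ = 15·3.0537 + 19·3.2295 + 2·90.9120 = 288.9900

L=288.990 wrap1=174.96_deg wrap2=185.04_deg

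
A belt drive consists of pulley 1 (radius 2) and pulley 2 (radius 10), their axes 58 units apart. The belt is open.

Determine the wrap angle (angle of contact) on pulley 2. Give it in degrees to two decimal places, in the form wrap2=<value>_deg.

wrap2=195.86_deg

open belt: β = asin((r2−r1)/C) = asin(8/58) = 7.9281°
wrap1 = π − 2β = 164.1437°
wrap2 = π + 2β = 195.8563°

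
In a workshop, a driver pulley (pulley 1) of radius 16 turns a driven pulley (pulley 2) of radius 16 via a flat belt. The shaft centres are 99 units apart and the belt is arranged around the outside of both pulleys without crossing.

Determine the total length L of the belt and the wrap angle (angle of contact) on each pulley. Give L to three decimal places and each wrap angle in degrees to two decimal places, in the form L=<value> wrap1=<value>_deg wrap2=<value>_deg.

open belt: β = asin((r2−r1)/C) = asin(0/99) = 0.0000°
wrap1 = π − 2β = 180.0000°
wrap2 = π + 2β = 180.0000°
tangent length = C·cosβ = 99.0000
L = r1·wrap1 + r2·wrap2 + 2·C·cosβ = 16·3.1416 + 16·3.1416 + 2·99.0000 = 298.5310

L=298.531 wrap1=180.00_deg wrap2=180.00_deg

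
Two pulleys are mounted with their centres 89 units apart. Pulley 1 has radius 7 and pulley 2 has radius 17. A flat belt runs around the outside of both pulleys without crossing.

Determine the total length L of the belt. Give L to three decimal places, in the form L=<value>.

open belt: β = asin((r2−r1)/C) = asin(10/89) = 6.4514°
wrap1 = π − 2β = 167.0973°
wrap2 = π + 2β = 192.9027°
tangent length = C·cosβ = 88.4364
L = r1·wrap1 + r2·wrap2 + 2·C·cosβ = 7·2.9164 + 17·3.3668 + 2·88.4364 = 254.5230

L=254.523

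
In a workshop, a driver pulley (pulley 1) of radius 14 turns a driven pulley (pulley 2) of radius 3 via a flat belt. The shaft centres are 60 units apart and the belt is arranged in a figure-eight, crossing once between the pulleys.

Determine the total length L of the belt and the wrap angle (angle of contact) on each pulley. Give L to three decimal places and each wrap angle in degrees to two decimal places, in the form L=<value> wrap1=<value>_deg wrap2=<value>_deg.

L=178.257 wrap1=212.92_deg wrap2=212.92_deg

crossed belt: β = asin((r1+r2)/C) = asin(17/60) = 16.4592°
wrap1 = wrap2 = π + 2β = 212.9185°
tangent length = C·cosβ = 57.5413
L = (r1+r2)·wrap + 2·C·cosβ = 17·3.7161 + 2·57.5413 = 178.2568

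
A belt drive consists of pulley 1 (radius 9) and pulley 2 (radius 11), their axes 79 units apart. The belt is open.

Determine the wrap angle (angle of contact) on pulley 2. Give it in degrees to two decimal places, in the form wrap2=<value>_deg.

wrap2=182.90_deg

open belt: β = asin((r2−r1)/C) = asin(2/79) = 1.4507°
wrap1 = π − 2β = 177.0986°
wrap2 = π + 2β = 182.9014°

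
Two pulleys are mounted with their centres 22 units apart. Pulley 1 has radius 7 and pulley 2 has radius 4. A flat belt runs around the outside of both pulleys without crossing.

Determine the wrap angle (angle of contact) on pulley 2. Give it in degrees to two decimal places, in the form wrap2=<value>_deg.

open belt: β = asin((r2−r1)/C) = asin(-3/22) = -7.8375°
wrap1 = π − 2β = 195.6750°
wrap2 = π + 2β = 164.3250°

wrap2=164.33_deg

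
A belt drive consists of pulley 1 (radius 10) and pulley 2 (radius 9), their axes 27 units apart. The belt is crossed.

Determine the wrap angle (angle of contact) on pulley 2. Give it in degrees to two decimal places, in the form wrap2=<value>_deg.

wrap2=269.45_deg

crossed belt: β = asin((r1+r2)/C) = asin(19/27) = 44.7249°
wrap1 = wrap2 = π + 2β = 269.4498°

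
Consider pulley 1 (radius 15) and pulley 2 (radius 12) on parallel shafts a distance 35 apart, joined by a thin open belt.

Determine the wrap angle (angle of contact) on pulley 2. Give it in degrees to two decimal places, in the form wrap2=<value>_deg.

wrap2=170.17_deg

open belt: β = asin((r2−r1)/C) = asin(-3/35) = -4.9171°
wrap1 = π − 2β = 189.8342°
wrap2 = π + 2β = 170.1658°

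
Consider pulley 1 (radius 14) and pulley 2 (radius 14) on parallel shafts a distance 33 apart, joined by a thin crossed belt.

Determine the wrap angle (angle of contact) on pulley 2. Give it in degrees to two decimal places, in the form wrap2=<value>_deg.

wrap2=296.09_deg

crossed belt: β = asin((r1+r2)/C) = asin(28/33) = 58.0473°
wrap1 = wrap2 = π + 2β = 296.0945°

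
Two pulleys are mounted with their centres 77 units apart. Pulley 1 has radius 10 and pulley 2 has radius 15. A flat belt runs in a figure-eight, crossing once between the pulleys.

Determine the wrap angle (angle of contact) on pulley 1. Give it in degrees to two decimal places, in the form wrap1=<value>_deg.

crossed belt: β = asin((r1+r2)/C) = asin(25/77) = 18.9459°
wrap1 = wrap2 = π + 2β = 217.8918°

wrap1=217.89_deg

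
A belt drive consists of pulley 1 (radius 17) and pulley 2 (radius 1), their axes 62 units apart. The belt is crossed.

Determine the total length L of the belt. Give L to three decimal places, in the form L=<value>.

crossed belt: β = asin((r1+r2)/C) = asin(18/62) = 16.8773°
wrap1 = wrap2 = π + 2β = 213.7545°
tangent length = C·cosβ = 59.3296
L = (r1+r2)·wrap + 2·C·cosβ = 18·3.7307 + 2·59.3296 = 185.8121

L=185.812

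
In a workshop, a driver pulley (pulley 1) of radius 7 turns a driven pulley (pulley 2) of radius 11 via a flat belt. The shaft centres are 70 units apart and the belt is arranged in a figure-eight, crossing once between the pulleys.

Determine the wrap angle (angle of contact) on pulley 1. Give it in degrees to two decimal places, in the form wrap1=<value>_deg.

crossed belt: β = asin((r1+r2)/C) = asin(18/70) = 14.9006°
wrap1 = wrap2 = π + 2β = 209.8012°

wrap1=209.80_deg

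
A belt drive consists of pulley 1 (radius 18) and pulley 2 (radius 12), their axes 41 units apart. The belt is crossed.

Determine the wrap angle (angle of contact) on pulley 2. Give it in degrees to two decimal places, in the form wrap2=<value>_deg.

wrap2=274.06_deg

crossed belt: β = asin((r1+r2)/C) = asin(30/41) = 47.0297°
wrap1 = wrap2 = π + 2β = 274.0594°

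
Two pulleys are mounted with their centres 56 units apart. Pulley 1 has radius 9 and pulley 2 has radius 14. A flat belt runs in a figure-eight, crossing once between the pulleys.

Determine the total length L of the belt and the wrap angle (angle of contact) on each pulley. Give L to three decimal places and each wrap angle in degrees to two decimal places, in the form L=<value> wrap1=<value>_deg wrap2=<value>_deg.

crossed belt: β = asin((r1+r2)/C) = asin(23/56) = 24.2497°
wrap1 = wrap2 = π + 2β = 228.4994°
tangent length = C·cosβ = 51.0588
L = (r1+r2)·wrap + 2·C·cosβ = 23·3.9881 + 2·51.0588 = 193.8431

L=193.843 wrap1=228.50_deg wrap2=228.50_deg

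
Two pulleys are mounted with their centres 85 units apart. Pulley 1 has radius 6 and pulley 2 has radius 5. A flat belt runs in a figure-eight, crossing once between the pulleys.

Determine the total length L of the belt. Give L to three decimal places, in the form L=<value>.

crossed belt: β = asin((r1+r2)/C) = asin(11/85) = 7.4356°
wrap1 = wrap2 = π + 2β = 194.8712°
tangent length = C·cosβ = 84.2852
L = (r1+r2)·wrap + 2·C·cosβ = 11·3.4011 + 2·84.2852 = 205.9830

L=205.983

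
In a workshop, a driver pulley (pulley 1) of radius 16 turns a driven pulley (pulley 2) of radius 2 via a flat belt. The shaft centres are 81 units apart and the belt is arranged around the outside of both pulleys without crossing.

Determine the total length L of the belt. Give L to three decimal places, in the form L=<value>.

L=220.974

open belt: β = asin((r2−r1)/C) = asin(-14/81) = -9.9530°
wrap1 = π − 2β = 199.9059°
wrap2 = π + 2β = 160.0941°
tangent length = C·cosβ = 79.7810
L = r1·wrap1 + r2·wrap2 + 2·C·cosβ = 16·3.4890 + 2·2.7942 + 2·79.7810 = 220.9745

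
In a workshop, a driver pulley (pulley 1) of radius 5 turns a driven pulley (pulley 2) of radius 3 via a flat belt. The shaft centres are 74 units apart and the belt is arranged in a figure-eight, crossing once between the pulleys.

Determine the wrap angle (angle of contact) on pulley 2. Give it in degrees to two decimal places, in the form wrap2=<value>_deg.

crossed belt: β = asin((r1+r2)/C) = asin(8/74) = 6.2063°
wrap1 = wrap2 = π + 2β = 192.4125°

wrap2=192.41_deg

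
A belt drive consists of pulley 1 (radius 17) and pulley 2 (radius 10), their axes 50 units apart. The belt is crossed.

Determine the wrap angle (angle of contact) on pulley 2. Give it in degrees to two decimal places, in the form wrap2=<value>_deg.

wrap2=245.37_deg

crossed belt: β = asin((r1+r2)/C) = asin(27/50) = 32.6836°
wrap1 = wrap2 = π + 2β = 245.3673°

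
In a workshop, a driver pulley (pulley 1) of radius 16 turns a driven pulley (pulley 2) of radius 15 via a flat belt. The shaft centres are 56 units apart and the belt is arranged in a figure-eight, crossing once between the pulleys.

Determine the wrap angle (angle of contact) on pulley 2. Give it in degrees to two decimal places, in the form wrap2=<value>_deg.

crossed belt: β = asin((r1+r2)/C) = asin(31/56) = 33.6124°
wrap1 = wrap2 = π + 2β = 247.2247°

wrap2=247.22_deg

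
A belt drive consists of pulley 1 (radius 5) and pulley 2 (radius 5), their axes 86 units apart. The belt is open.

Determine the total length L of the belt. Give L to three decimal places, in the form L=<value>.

open belt: β = asin((r2−r1)/C) = asin(0/86) = 0.0000°
wrap1 = π − 2β = 180.0000°
wrap2 = π + 2β = 180.0000°
tangent length = C·cosβ = 86.0000
L = r1·wrap1 + r2·wrap2 + 2·C·cosβ = 5·3.1416 + 5·3.1416 + 2·86.0000 = 203.4159

L=203.416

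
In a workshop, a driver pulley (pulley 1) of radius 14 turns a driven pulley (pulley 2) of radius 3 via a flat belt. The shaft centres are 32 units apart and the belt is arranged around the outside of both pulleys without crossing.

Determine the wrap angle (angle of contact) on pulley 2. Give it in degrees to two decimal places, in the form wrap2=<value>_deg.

wrap2=139.79_deg

open belt: β = asin((r2−r1)/C) = asin(-11/32) = -20.1055°
wrap1 = π − 2β = 220.2110°
wrap2 = π + 2β = 139.7890°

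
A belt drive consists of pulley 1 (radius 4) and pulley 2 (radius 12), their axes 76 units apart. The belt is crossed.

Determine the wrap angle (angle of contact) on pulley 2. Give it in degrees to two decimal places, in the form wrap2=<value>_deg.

wrap2=204.31_deg

crossed belt: β = asin((r1+r2)/C) = asin(16/76) = 12.1532°
wrap1 = wrap2 = π + 2β = 204.3064°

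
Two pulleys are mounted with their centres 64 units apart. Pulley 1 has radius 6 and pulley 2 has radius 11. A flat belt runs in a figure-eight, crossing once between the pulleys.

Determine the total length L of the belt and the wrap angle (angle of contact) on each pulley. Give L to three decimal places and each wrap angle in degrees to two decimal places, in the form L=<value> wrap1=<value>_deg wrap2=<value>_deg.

L=185.950 wrap1=210.81_deg wrap2=210.81_deg

crossed belt: β = asin((r1+r2)/C) = asin(17/64) = 15.4041°
wrap1 = wrap2 = π + 2β = 210.8082°
tangent length = C·cosβ = 61.7009
L = (r1+r2)·wrap + 2·C·cosβ = 17·3.6793 + 2·61.7009 = 185.9498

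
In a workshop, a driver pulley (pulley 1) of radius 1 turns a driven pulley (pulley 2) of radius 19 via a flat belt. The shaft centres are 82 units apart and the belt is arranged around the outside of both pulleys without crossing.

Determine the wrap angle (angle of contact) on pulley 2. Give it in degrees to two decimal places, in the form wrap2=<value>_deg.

open belt: β = asin((r2−r1)/C) = asin(18/82) = 12.6804°
wrap1 = π − 2β = 154.6392°
wrap2 = π + 2β = 205.3608°

wrap2=205.36_deg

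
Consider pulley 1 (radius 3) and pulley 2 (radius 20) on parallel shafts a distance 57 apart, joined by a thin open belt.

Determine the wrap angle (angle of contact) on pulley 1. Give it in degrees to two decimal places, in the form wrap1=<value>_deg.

wrap1=145.30_deg

open belt: β = asin((r2−r1)/C) = asin(17/57) = 17.3523°
wrap1 = π − 2β = 145.2955°
wrap2 = π + 2β = 214.7045°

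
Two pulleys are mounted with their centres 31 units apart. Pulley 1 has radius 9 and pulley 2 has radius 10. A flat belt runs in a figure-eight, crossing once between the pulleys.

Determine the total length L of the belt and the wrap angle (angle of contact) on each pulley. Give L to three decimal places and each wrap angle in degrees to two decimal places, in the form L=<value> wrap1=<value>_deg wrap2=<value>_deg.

crossed belt: β = asin((r1+r2)/C) = asin(19/31) = 37.7997°
wrap1 = wrap2 = π + 2β = 255.5994°
tangent length = C·cosβ = 24.4949
L = (r1+r2)·wrap + 2·C·cosβ = 19·4.4611 + 2·24.4949 = 133.7498

L=133.750 wrap1=255.60_deg wrap2=255.60_deg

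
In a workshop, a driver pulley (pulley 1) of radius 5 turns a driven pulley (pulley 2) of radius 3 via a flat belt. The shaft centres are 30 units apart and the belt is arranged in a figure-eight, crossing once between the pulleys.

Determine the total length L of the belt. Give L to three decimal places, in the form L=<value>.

L=87.279

crossed belt: β = asin((r1+r2)/C) = asin(8/30) = 15.4660°
wrap1 = wrap2 = π + 2β = 210.9320°
tangent length = C·cosβ = 28.9137
L = (r1+r2)·wrap + 2·C·cosβ = 8·3.6815 + 2·28.9137 = 87.2790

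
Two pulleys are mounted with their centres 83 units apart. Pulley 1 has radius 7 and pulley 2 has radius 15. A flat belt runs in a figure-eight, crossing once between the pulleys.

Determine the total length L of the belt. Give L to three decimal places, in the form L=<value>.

crossed belt: β = asin((r1+r2)/C) = asin(22/83) = 15.3705°
wrap1 = wrap2 = π + 2β = 210.7411°
tangent length = C·cosβ = 80.0312
L = (r1+r2)·wrap + 2·C·cosβ = 22·3.6781 + 2·80.0312 = 240.9812

L=240.981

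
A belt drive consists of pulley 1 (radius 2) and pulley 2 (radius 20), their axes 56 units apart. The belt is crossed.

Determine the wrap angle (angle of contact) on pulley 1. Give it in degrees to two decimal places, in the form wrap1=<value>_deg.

crossed belt: β = asin((r1+r2)/C) = asin(22/56) = 23.1324°
wrap1 = wrap2 = π + 2β = 226.2648°

wrap1=226.26_deg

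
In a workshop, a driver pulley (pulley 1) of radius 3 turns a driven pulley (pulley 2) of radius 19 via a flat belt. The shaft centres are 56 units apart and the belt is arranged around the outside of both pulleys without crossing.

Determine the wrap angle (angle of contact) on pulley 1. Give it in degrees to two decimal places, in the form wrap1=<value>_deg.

open belt: β = asin((r2−r1)/C) = asin(16/56) = 16.6015°
wrap1 = π − 2β = 146.7969°
wrap2 = π + 2β = 213.2031°

wrap1=146.80_deg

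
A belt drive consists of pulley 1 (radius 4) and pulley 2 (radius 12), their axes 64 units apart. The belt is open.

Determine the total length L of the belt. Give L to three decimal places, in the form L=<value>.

L=179.267

open belt: β = asin((r2−r1)/C) = asin(8/64) = 7.1808°
wrap1 = π − 2β = 165.6385°
wrap2 = π + 2β = 194.3615°
tangent length = C·cosβ = 63.4980
L = r1·wrap1 + r2·wrap2 + 2·C·cosβ = 4·2.8909 + 12·3.3922 + 2·63.4980 = 179.2668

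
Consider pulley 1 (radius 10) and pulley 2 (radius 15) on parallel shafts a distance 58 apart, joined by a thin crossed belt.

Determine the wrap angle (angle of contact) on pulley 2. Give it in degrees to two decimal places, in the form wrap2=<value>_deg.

wrap2=231.07_deg

crossed belt: β = asin((r1+r2)/C) = asin(25/58) = 25.5332°
wrap1 = wrap2 = π + 2β = 231.0665°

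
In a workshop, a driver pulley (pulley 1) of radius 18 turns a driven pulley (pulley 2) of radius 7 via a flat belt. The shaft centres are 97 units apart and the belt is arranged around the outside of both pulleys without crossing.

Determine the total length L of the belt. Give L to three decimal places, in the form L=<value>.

open belt: β = asin((r2−r1)/C) = asin(-11/97) = -6.5115°
wrap1 = π − 2β = 193.0229°
wrap2 = π + 2β = 166.9771°
tangent length = C·cosβ = 96.3743
L = r1·wrap1 + r2·wrap2 + 2·C·cosβ = 18·3.3689 + 7·2.9143 + 2·96.3743 = 273.7886

L=273.789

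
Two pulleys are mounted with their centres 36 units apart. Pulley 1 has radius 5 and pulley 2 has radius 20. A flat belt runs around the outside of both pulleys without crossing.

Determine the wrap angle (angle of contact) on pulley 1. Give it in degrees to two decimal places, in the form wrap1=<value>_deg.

wrap1=130.75_deg

open belt: β = asin((r2−r1)/C) = asin(15/36) = 24.6243°
wrap1 = π − 2β = 130.7514°
wrap2 = π + 2β = 229.2486°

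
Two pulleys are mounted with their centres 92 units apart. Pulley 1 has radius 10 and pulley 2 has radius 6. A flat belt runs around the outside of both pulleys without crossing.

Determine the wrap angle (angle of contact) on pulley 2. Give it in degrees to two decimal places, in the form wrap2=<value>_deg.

open belt: β = asin((r2−r1)/C) = asin(-4/92) = -2.4919°
wrap1 = π − 2β = 184.9838°
wrap2 = π + 2β = 175.0162°

wrap2=175.02_deg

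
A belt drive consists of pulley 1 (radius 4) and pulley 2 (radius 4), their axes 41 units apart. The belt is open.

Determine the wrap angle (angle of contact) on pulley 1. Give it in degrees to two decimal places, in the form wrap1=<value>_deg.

open belt: β = asin((r2−r1)/C) = asin(0/41) = 0.0000°
wrap1 = π − 2β = 180.0000°
wrap2 = π + 2β = 180.0000°

wrap1=180.00_deg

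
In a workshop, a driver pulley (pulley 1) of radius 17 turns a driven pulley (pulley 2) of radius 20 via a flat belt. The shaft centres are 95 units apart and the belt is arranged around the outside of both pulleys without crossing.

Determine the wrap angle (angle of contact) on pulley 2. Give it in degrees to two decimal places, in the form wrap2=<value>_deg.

open belt: β = asin((r2−r1)/C) = asin(3/95) = 1.8096°
wrap1 = π − 2β = 176.3807°
wrap2 = π + 2β = 183.6193°

wrap2=183.62_deg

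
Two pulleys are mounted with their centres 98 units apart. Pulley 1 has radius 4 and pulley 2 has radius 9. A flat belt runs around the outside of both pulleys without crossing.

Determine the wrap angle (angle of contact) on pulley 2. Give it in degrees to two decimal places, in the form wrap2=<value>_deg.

wrap2=185.85_deg

open belt: β = asin((r2−r1)/C) = asin(5/98) = 2.9245°
wrap1 = π − 2β = 174.1510°
wrap2 = π + 2β = 185.8490°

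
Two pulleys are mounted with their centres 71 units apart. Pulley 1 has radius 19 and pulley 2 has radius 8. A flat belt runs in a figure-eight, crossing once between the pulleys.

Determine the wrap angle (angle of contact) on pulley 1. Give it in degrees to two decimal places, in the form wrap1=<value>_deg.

crossed belt: β = asin((r1+r2)/C) = asin(27/71) = 22.3511°
wrap1 = wrap2 = π + 2β = 224.7023°

wrap1=224.70_deg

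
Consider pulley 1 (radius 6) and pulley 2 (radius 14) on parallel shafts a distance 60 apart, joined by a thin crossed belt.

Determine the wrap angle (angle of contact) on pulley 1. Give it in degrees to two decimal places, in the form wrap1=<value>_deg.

wrap1=218.94_deg

crossed belt: β = asin((r1+r2)/C) = asin(20/60) = 19.4712°
wrap1 = wrap2 = π + 2β = 218.9424°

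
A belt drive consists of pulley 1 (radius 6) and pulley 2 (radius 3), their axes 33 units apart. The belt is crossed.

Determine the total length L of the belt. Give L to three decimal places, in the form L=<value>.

crossed belt: β = asin((r1+r2)/C) = asin(9/33) = 15.8266°
wrap1 = wrap2 = π + 2β = 211.6532°
tangent length = C·cosβ = 31.7490
L = (r1+r2)·wrap + 2·C·cosβ = 9·3.6940 + 2·31.7490 = 96.7444

L=96.744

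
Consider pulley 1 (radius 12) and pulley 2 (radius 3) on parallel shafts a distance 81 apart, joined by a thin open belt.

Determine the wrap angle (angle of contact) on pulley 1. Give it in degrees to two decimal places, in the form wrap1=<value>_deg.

wrap1=192.76_deg

open belt: β = asin((r2−r1)/C) = asin(-9/81) = -6.3794°
wrap1 = π − 2β = 192.7587°
wrap2 = π + 2β = 167.2413°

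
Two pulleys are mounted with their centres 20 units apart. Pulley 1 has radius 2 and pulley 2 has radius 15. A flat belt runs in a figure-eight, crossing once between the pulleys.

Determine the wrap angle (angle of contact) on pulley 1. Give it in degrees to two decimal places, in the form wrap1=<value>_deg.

wrap1=296.42_deg

crossed belt: β = asin((r1+r2)/C) = asin(17/20) = 58.2117°
wrap1 = wrap2 = π + 2β = 296.4233°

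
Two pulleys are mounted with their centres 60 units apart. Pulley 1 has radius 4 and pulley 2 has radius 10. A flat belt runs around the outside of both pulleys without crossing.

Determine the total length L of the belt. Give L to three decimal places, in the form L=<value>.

open belt: β = asin((r2−r1)/C) = asin(6/60) = 5.7392°
wrap1 = π − 2β = 168.5217°
wrap2 = π + 2β = 191.4783°
tangent length = C·cosβ = 59.6992
L = r1·wrap1 + r2·wrap2 + 2·C·cosβ = 4·2.9413 + 10·3.3419 + 2·59.6992 = 164.5828

L=164.583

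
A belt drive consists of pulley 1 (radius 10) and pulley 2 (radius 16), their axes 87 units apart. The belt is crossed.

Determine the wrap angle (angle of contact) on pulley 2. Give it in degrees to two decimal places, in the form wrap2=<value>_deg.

crossed belt: β = asin((r1+r2)/C) = asin(26/87) = 17.3886°
wrap1 = wrap2 = π + 2β = 214.7772°

wrap2=214.78_deg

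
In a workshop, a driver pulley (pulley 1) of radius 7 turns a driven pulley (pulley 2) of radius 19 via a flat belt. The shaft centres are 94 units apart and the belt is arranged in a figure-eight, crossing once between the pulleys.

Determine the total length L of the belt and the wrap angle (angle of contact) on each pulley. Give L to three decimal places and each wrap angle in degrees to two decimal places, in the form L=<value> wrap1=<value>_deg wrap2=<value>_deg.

crossed belt: β = asin((r1+r2)/C) = asin(26/94) = 16.0571°
wrap1 = wrap2 = π + 2β = 212.1143°
tangent length = C·cosβ = 90.3327
L = (r1+r2)·wrap + 2·C·cosβ = 26·3.7021 + 2·90.3327 = 276.9198

L=276.920 wrap1=212.11_deg wrap2=212.11_deg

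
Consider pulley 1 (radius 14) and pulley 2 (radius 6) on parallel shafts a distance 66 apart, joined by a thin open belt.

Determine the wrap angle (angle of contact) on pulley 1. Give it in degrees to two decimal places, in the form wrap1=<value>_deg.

wrap1=193.92_deg

open belt: β = asin((r2−r1)/C) = asin(-8/66) = -6.9621°
wrap1 = π − 2β = 193.9241°
wrap2 = π + 2β = 166.0759°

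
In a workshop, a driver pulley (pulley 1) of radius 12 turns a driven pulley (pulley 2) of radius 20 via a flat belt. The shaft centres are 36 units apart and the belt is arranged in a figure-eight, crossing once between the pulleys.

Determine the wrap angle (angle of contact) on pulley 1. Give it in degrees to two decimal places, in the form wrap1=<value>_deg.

crossed belt: β = asin((r1+r2)/C) = asin(32/36) = 62.7340°
wrap1 = wrap2 = π + 2β = 305.4679°

wrap1=305.47_deg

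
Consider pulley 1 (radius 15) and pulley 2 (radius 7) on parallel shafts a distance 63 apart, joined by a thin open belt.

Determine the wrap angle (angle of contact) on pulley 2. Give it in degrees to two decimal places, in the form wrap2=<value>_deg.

open belt: β = asin((r2−r1)/C) = asin(-8/63) = -7.2954°
wrap1 = π − 2β = 194.5907°
wrap2 = π + 2β = 165.4093°

wrap2=165.41_deg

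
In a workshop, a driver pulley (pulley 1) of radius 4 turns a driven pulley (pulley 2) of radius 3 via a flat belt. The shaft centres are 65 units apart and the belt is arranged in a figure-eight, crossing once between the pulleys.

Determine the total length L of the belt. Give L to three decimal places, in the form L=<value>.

crossed belt: β = asin((r1+r2)/C) = asin(7/65) = 6.1823°
wrap1 = wrap2 = π + 2β = 192.3646°
tangent length = C·cosβ = 64.6220
L = (r1+r2)·wrap + 2·C·cosβ = 7·3.3574 + 2·64.6220 = 152.7457

L=152.746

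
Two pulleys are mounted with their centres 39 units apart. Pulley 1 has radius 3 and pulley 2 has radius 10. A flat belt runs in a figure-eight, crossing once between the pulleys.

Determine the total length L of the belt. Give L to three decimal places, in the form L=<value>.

L=123.216

crossed belt: β = asin((r1+r2)/C) = asin(13/39) = 19.4712°
wrap1 = wrap2 = π + 2β = 218.9424°
tangent length = C·cosβ = 36.7696
L = (r1+r2)·wrap + 2·C·cosβ = 13·3.8213 + 2·36.7696 = 123.2156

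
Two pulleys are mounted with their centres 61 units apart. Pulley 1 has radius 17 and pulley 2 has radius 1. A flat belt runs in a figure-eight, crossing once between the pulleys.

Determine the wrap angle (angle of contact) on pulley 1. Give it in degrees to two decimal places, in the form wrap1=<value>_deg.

wrap1=214.32_deg

crossed belt: β = asin((r1+r2)/C) = asin(18/61) = 17.1625°
wrap1 = wrap2 = π + 2β = 214.3249°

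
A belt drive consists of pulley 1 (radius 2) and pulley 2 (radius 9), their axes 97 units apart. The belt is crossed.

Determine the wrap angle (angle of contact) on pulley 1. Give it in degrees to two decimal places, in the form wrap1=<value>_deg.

crossed belt: β = asin((r1+r2)/C) = asin(11/97) = 6.5115°
wrap1 = wrap2 = π + 2β = 193.0229°

wrap1=193.02_deg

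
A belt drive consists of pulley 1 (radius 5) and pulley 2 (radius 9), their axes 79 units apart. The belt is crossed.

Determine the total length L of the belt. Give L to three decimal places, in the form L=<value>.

crossed belt: β = asin((r1+r2)/C) = asin(14/79) = 10.2076°
wrap1 = wrap2 = π + 2β = 200.4152°
tangent length = C·cosβ = 77.7496
L = (r1+r2)·wrap + 2·C·cosβ = 14·3.4979 + 2·77.7496 = 204.4699

L=204.470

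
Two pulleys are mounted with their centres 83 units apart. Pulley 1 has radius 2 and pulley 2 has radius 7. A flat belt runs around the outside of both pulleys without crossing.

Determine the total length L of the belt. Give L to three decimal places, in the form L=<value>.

L=194.576

open belt: β = asin((r2−r1)/C) = asin(5/83) = 3.4536°
wrap1 = π − 2β = 173.0927°
wrap2 = π + 2β = 186.9073°
tangent length = C·cosβ = 82.8493
L = r1·wrap1 + r2·wrap2 + 2·C·cosβ = 2·3.0210 + 7·3.2621 + 2·82.8493 = 194.5756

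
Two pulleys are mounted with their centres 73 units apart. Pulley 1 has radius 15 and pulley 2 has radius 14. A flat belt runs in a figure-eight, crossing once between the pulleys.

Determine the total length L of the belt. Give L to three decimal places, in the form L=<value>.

crossed belt: β = asin((r1+r2)/C) = asin(29/73) = 23.4070°
wrap1 = wrap2 = π + 2β = 226.8140°
tangent length = C·cosβ = 66.9925
L = (r1+r2)·wrap + 2·C·cosβ = 29·3.9587 + 2·66.9925 = 248.7860

L=248.786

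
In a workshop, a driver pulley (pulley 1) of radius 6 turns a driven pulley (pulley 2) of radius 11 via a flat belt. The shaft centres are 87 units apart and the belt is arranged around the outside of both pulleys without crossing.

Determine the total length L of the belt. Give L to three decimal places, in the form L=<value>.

L=227.695

open belt: β = asin((r2−r1)/C) = asin(5/87) = 3.2947°
wrap1 = π − 2β = 173.4106°
wrap2 = π + 2β = 186.5894°
tangent length = C·cosβ = 86.8562
L = r1·wrap1 + r2·wrap2 + 2·C·cosβ = 6·3.0266 + 11·3.2566 + 2·86.8562 = 227.6945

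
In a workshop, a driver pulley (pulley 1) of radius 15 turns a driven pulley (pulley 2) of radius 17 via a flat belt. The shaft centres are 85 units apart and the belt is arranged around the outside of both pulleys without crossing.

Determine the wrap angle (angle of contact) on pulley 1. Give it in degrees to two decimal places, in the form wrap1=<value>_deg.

wrap1=177.30_deg

open belt: β = asin((r2−r1)/C) = asin(2/85) = 1.3483°
wrap1 = π − 2β = 177.3035°
wrap2 = π + 2β = 182.6965°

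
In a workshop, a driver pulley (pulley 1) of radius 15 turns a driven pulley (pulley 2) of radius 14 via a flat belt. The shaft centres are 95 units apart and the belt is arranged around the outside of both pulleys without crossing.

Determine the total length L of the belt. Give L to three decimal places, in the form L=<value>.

open belt: β = asin((r2−r1)/C) = asin(-1/95) = -0.6031°
wrap1 = π − 2β = 181.2062°
wrap2 = π + 2β = 178.7938°
tangent length = C·cosβ = 94.9947
L = r1·wrap1 + r2·wrap2 + 2·C·cosβ = 15·3.1626 + 14·3.1205 + 2·94.9947 = 281.1167

L=281.117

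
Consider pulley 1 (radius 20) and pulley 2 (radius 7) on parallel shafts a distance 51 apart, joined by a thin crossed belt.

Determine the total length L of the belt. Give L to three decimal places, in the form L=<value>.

L=201.483

crossed belt: β = asin((r1+r2)/C) = asin(27/51) = 31.9657°
wrap1 = wrap2 = π + 2β = 243.9314°
tangent length = C·cosβ = 43.2666
L = (r1+r2)·wrap + 2·C·cosβ = 27·4.2574 + 2·43.2666 = 201.4832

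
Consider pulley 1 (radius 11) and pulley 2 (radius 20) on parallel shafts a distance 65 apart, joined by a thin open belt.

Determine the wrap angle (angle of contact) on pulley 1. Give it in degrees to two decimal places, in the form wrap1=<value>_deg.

open belt: β = asin((r2−r1)/C) = asin(9/65) = 7.9588°
wrap1 = π − 2β = 164.0823°
wrap2 = π + 2β = 195.9177°

wrap1=164.08_deg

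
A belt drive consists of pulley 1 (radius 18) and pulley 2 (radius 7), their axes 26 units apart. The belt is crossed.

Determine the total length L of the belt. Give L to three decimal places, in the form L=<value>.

crossed belt: β = asin((r1+r2)/C) = asin(25/26) = 74.0576°
wrap1 = wrap2 = π + 2β = 328.1153°
tangent length = C·cosβ = 7.1414
L = (r1+r2)·wrap + 2·C·cosβ = 25·5.7267 + 2·7.1414 = 157.4501

L=157.450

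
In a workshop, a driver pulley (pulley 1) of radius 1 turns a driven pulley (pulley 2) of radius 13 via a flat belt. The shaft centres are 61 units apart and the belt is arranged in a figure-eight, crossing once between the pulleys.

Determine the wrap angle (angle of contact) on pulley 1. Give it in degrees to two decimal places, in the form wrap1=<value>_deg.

crossed belt: β = asin((r1+r2)/C) = asin(14/61) = 13.2681°
wrap1 = wrap2 = π + 2β = 206.5362°

wrap1=206.54_deg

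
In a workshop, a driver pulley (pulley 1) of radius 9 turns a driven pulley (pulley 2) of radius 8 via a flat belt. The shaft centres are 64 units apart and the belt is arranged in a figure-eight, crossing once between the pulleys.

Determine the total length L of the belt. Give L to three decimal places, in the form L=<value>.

L=185.950

crossed belt: β = asin((r1+r2)/C) = asin(17/64) = 15.4041°
wrap1 = wrap2 = π + 2β = 210.8082°
tangent length = C·cosβ = 61.7009
L = (r1+r2)·wrap + 2·C·cosβ = 17·3.6793 + 2·61.7009 = 185.9498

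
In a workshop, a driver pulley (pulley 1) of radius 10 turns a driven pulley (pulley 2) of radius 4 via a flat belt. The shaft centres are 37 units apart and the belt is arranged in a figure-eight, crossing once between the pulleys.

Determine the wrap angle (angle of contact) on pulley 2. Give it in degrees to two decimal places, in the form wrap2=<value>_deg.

wrap2=224.47_deg

crossed belt: β = asin((r1+r2)/C) = asin(14/37) = 22.2333°
wrap1 = wrap2 = π + 2β = 224.4665°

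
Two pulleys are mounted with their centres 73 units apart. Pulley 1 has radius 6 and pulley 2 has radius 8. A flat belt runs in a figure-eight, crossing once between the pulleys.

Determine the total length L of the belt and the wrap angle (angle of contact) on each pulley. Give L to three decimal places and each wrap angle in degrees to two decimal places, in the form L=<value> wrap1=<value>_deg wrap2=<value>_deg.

L=192.676 wrap1=202.11_deg wrap2=202.11_deg

crossed belt: β = asin((r1+r2)/C) = asin(14/73) = 11.0567°
wrap1 = wrap2 = π + 2β = 202.1135°
tangent length = C·cosβ = 71.6450
L = (r1+r2)·wrap + 2·C·cosβ = 14·3.5275 + 2·71.6450 = 192.6756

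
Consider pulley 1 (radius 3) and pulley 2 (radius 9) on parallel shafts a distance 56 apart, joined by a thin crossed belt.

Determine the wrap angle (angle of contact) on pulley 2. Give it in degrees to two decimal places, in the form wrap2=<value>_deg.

wrap2=204.75_deg

crossed belt: β = asin((r1+r2)/C) = asin(12/56) = 12.3736°
wrap1 = wrap2 = π + 2β = 204.7473°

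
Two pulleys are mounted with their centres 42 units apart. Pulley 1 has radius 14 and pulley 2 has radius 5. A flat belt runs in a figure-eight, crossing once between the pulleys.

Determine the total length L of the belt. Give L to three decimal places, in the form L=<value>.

crossed belt: β = asin((r1+r2)/C) = asin(19/42) = 26.8965°
wrap1 = wrap2 = π + 2β = 233.7931°
tangent length = C·cosβ = 37.4566
L = (r1+r2)·wrap + 2·C·cosβ = 19·4.0805 + 2·37.4566 = 152.4420

L=152.442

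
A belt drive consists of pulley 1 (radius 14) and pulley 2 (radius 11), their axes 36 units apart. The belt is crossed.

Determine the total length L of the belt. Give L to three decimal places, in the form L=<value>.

crossed belt: β = asin((r1+r2)/C) = asin(25/36) = 43.9830°
wrap1 = wrap2 = π + 2β = 267.9659°
tangent length = C·cosβ = 25.9037
L = (r1+r2)·wrap + 2·C·cosβ = 25·4.6769 + 2·25.9037 = 168.7295

L=168.730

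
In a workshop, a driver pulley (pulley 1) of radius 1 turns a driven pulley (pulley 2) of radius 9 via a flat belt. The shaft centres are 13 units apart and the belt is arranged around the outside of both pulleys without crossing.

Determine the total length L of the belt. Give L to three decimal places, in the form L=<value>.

open belt: β = asin((r2−r1)/C) = asin(8/13) = 37.9799°
wrap1 = π − 2β = 104.0403°
wrap2 = π + 2β = 255.9597°
tangent length = C·cosβ = 10.2470
L = r1·wrap1 + r2·wrap2 + 2·C·cosβ = 1·1.8158 + 9·4.4673 + 2·10.2470 = 62.5158

L=62.516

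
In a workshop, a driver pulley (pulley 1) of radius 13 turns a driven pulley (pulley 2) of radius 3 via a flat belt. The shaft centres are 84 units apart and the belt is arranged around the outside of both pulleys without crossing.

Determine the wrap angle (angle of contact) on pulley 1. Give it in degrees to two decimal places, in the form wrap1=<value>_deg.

open belt: β = asin((r2−r1)/C) = asin(-10/84) = -6.8371°
wrap1 = π − 2β = 193.6743°
wrap2 = π + 2β = 166.3257°

wrap1=193.67_deg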